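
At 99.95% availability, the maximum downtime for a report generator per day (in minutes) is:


Formula: allowed downtime = period * (100 - SLA) / 100
Period (day) = 1440 minutes
Unavailability fraction = (100 - 99.95) / 100
Allowed downtime = 1440 * (100 - 99.95) / 100
Allowed downtime = 0.72 minutes

0.72 minutes


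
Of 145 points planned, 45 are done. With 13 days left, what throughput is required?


Formula: Required rate = Remaining points / Days left
Remaining = 145 - 45 = 100 points
Required rate = 100 / 13 = 7.69 points/day

7.69 points/day


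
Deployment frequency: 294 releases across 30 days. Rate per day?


Formula: deployments per day = releases / days
= 294 / 30
= 9.8 deploys/day
(equivalently, 68.6 deploys/week)

9.8 deploys/day


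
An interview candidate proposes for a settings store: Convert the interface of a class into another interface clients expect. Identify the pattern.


This matches the Adapter pattern

Adapter


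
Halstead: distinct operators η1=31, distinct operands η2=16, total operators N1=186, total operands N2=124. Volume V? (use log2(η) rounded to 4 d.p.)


Formula: V = N * log2(η), where N = N1 + N2 and η = η1 + η2
η = 31 + 16 = 47
N = 186 + 124 = 310
log2(47) ≈ 5.5546
V = 310 * 5.5546 = 1721.93

1721.93


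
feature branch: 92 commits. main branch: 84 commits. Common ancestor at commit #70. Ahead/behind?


Common ancestor: commit #70
feature commits after divergence: 92 - 70 = 22
main commits after divergence: 84 - 70 = 14
feature is 22 commits ahead of main
main is 14 commits ahead of feature

feature ahead: 22, main ahead: 14


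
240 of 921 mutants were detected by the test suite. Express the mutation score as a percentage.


Mutation score = killed / total * 100
Mutation score = 240 / 921 * 100
Mutation score = 26.06%

26.06%


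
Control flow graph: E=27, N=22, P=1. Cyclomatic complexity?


Formula: V(G) = E - N + 2P
V(G) = 27 - 22 + 2*1
V(G) = 5 + 2
V(G) = 7

7


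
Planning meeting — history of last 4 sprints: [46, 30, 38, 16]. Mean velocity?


Formula: Avg velocity = Total points / Number of sprints
Points: [46, 30, 38, 16]
Sum = 46 + 30 + 38 + 16 = 130
Avg velocity = 130 / 4 = 32.5 points/sprint

32.5 points/sprint


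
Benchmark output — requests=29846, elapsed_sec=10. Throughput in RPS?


Formula: throughput = requests / seconds
throughput = 29846 / 10
throughput = 2984.6 requests/second

2984.6 requests/second


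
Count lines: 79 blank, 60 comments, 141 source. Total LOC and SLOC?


Total LOC = blank + comment + code
Total LOC = 79 + 60 + 141 = 280
SLOC (source only) = code = 141

Total LOC: 280, SLOC: 141


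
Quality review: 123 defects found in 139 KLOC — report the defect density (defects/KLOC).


Defect density = defects / KLOC
Defect density = 123 / 139
Defect density = 0.885 defects/KLOC

0.885 defects/KLOC


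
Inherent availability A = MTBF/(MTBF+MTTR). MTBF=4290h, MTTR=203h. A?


Availability = MTBF / (MTBF + MTTR)
Availability = 4290 / (4290 + 203)
Availability = 4290 / 4493
Availability = 95.4819%

95.4819%


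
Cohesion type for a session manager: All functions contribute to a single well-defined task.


Reasoning: Best: single purpose
Type: Functional cohesion

Functional cohesion


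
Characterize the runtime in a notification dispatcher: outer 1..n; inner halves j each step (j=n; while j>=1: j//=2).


Reasoning: n times log n
Complexity: O(n log n)

O(n log n)


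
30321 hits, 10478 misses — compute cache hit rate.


Formula: hit rate = hits / (hits + misses) * 100
hit rate = 30321 / (30321 + 10478) * 100
hit rate = 30321 / 40799 * 100
hit rate = 74.32%

74.32%


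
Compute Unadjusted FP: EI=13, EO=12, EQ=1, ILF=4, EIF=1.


UFP = EI*4 + EO*5 + EQ*4 + ILF*10 + EIF*7
UFP = 13*4 + 12*5 + 1*4 + 4*10 + 1*7
UFP = 52 + 60 + 4 + 40 + 7
UFP = 163

163


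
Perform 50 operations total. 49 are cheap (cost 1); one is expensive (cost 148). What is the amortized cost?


Formula: Amortized cost = Total cost / Operations
Total cost = (49 * 1) + (1 * 148)
Total cost = 49 + 148 = 197
Amortized = 197 / 50 = 3.94

3.94


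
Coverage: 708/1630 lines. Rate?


Coverage = covered / total * 100
Coverage = 708 / 1630 * 100
Coverage = 43.44%

43.44%


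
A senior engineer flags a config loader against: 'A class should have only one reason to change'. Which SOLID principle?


This describes the Single Responsibility Principle (SRP)

Single Responsibility Principle (SRP)


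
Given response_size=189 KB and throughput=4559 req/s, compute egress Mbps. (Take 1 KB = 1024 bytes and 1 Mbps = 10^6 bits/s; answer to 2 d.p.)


Formula: Mbps = payload_bytes * RPS * 8 / 1e6
Payload per request = 189 KB = 189 * 1024 = 193536 bytes
Total bytes/sec = 193536 * 4559 = 882330624
Total bits/sec = 882330624 * 8 = 7058644992
Mbps = 7058644992 / 1e6 = 7058.64

7058.64 Mbps


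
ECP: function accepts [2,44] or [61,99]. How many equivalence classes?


Valid ranges: [2,44] and [61,99]
Class 1: x < 2 — invalid
Class 2: 2 ≤ x ≤ 44 — valid
Class 3: 44 < x < 61 — invalid (gap between ranges)
Class 4: 61 ≤ x ≤ 99 — valid
Class 5: x > 99 — invalid
Total equivalence classes: 5

5 equivalence classes


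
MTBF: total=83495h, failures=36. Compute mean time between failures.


Formula: MTBF = Total operating time / Number of failures
MTBF = 83495 / 36
MTBF = 2319.31 hours

2319.31 hours


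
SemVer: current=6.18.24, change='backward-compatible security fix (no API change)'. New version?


Current: 6.18.24
Change category: 'backward-compatible security fix (no API change)' → patch bump
SemVer rule: patch bump → increment PATCH (MAJOR and MINOR unchanged)
New: 6.18.25

6.18.25


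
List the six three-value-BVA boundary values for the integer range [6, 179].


Range: [6, 179]
Boundaries: just below min, min, min+1, max-1, max, just above max
Values: [5, 6, 7, 178, 179, 180]

[5, 6, 7, 178, 179, 180]


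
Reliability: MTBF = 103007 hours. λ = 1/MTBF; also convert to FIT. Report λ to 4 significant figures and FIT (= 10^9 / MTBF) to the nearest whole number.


Formula: λ = 1 / MTBF; FIT = λ × 1e9 = 1e9 / MTBF
λ = 1 / 103007 ≈ 9.708e-06 failures/hour
FIT = 1e9 / 103007 ≈ 9708 failures per 1e9 hours (nearest whole number)

λ = 9.708e-06 /h, FIT = 9708


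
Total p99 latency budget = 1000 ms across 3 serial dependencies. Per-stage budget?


Formula: per_stage = total_budget / stages
per_stage = 1000 / 3
per_stage = 333.33 ms

333.33 ms


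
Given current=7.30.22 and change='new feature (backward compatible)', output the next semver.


Current: 7.30.22
Change category: 'new feature (backward compatible)' → minor bump
SemVer rule: minor bump → increment MINOR, reset PATCH to 0 (MAJOR unchanged)
New: 7.31.0

7.31.0


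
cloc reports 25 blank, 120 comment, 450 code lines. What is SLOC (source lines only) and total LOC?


Total LOC = blank + comment + code
Total LOC = 25 + 120 + 450 = 595
SLOC (source only) = code = 450

Total LOC: 595, SLOC: 450


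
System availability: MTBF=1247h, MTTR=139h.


Availability = MTBF / (MTBF + MTTR)
Availability = 1247 / (1247 + 139)
Availability = 1247 / 1386
Availability = 89.9711%

89.9711%


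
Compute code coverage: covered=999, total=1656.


Coverage = covered / total * 100
Coverage = 999 / 1656 * 100
Coverage = 60.33%

60.33%


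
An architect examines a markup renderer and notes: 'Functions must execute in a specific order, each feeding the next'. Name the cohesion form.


Reasoning: Output of one is input to next
Type: Sequential cohesion

Sequential cohesion


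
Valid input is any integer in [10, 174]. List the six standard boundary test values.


Range: [10, 174]
Boundaries: just below min, min, min+1, max-1, max, just above max
Values: [9, 10, 11, 173, 174, 175]

[9, 10, 11, 173, 174, 175]


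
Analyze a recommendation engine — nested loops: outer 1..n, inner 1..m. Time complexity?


Reasoning: product of independent bounds
Complexity: O(n*m)

O(n*m)


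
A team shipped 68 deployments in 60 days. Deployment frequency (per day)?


Formula: deployments per day = releases / days
= 68 / 60
= 1.133 deploys/day
(equivalently, 7.93 deploys/week)

1.133 deploys/day


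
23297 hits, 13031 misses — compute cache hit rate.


Formula: hit rate = hits / (hits + misses) * 100
hit rate = 23297 / (23297 + 13031) * 100
hit rate = 23297 / 36328 * 100
hit rate = 64.13%

64.13%


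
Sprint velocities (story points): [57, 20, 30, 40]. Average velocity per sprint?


Formula: Avg velocity = Total points / Number of sprints
Points: [57, 20, 30, 40]
Sum = 57 + 20 + 30 + 40 = 147
Avg velocity = 147 / 4 = 36.75 points/sprint

36.75 points/sprint


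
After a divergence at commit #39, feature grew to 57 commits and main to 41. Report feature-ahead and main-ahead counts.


Common ancestor: commit #39
feature commits after divergence: 57 - 39 = 18
main commits after divergence: 41 - 39 = 2
feature is 18 commits ahead of main
main is 2 commits ahead of feature

feature ahead: 18, main ahead: 2


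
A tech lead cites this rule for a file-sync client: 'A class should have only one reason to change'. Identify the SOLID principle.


This describes the Single Responsibility Principle (SRP)

Single Responsibility Principle (SRP)


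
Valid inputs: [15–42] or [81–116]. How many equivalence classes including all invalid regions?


Valid ranges: [15,42] and [81,116]
Class 1: x < 15 — invalid
Class 2: 15 ≤ x ≤ 42 — valid
Class 3: 42 < x < 81 — invalid (gap between ranges)
Class 4: 81 ≤ x ≤ 116 — valid
Class 5: x > 116 — invalid
Total equivalence classes: 5

5 equivalence classes


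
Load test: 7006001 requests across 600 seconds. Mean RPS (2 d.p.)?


Formula: throughput = requests / seconds
throughput = 7006001 / 600
throughput = 11676.67 requests/second

11676.67 requests/second


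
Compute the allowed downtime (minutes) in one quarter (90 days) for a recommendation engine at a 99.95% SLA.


Formula: allowed downtime = period * (100 - SLA) / 100
Period (quarter (90 days)) = 129600 minutes
Unavailability fraction = (100 - 99.95) / 100
Allowed downtime = 129600 * (100 - 99.95) / 100
Allowed downtime = 64.8 minutes

64.8 minutes


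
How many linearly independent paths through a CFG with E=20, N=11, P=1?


Formula: V(G) = E - N + 2P
V(G) = 20 - 11 + 2*1
V(G) = 9 + 2
V(G) = 11

11


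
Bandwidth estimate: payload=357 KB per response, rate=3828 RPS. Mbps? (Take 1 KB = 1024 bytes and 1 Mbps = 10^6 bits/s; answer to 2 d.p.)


Formula: Mbps = payload_bytes * RPS * 8 / 1e6
Payload per request = 357 KB = 357 * 1024 = 365568 bytes
Total bytes/sec = 365568 * 3828 = 1399394304
Total bits/sec = 1399394304 * 8 = 11195154432
Mbps = 11195154432 / 1e6 = 11195.15

11195.15 Mbps


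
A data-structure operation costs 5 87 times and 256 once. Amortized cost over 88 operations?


Formula: Amortized cost = Total cost / Operations
Total cost = (87 * 5) + (1 * 256)
Total cost = 435 + 256 = 691
Amortized = 691 / 88 = 7.8523

7.8523


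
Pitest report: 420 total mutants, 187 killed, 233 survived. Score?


Mutation score = killed / total * 100
Mutation score = 187 / 420 * 100
Mutation score = 44.52%

44.52%


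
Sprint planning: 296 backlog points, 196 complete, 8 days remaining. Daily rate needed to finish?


Formula: Required rate = Remaining points / Days left
Remaining = 296 - 196 = 100 points
Required rate = 100 / 8 = 12.5 points/day

12.5 points/day


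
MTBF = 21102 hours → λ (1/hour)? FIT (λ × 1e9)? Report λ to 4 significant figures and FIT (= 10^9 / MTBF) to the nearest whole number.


Formula: λ = 1 / MTBF; FIT = λ × 1e9 = 1e9 / MTBF
λ = 1 / 21102 ≈ 4.739e-05 failures/hour
FIT = 1e9 / 21102 ≈ 47389 failures per 1e9 hours (nearest whole number)

λ = 4.739e-05 /h, FIT = 47389


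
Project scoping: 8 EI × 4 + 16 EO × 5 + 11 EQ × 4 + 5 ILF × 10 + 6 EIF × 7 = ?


UFP = EI*4 + EO*5 + EQ*4 + ILF*10 + EIF*7
UFP = 8*4 + 16*5 + 11*4 + 5*10 + 6*7
UFP = 32 + 80 + 44 + 50 + 42
UFP = 248

248


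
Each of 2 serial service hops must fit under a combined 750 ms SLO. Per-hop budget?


Formula: per_stage = total_budget / stages
per_stage = 750 / 2
per_stage = 375.0 ms

375.0 ms


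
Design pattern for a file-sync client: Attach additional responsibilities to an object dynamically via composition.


This matches the Decorator pattern

Decorator


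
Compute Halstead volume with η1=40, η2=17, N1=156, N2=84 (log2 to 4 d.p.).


Formula: V = N * log2(η), where N = N1 + N2 and η = η1 + η2
η = 40 + 17 = 57
N = 156 + 84 = 240
log2(57) ≈ 5.8329
V = 240 * 5.8329 = 1399.90

1399.90


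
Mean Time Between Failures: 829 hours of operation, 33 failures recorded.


Formula: MTBF = Total operating time / Number of failures
MTBF = 829 / 33
MTBF = 25.12 hours

25.12 hours


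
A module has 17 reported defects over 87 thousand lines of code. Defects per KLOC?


Defect density = defects / KLOC
Defect density = 17 / 87
Defect density = 0.195 defects/KLOC

0.195 defects/KLOC


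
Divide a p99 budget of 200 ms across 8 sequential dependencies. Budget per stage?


Formula: per_stage = total_budget / stages
per_stage = 200 / 8
per_stage = 25.0 ms

25.0 ms


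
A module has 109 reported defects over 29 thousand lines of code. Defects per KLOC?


Defect density = defects / KLOC
Defect density = 109 / 29
Defect density = 3.759 defects/KLOC

3.759 defects/KLOC


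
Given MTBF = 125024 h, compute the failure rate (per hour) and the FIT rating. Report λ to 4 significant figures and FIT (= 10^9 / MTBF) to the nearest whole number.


Formula: λ = 1 / MTBF; FIT = λ × 1e9 = 1e9 / MTBF
λ = 1 / 125024 ≈ 7.998e-06 failures/hour
FIT = 1e9 / 125024 ≈ 7998 failures per 1e9 hours (nearest whole number)

λ = 7.998e-06 /h, FIT = 7998


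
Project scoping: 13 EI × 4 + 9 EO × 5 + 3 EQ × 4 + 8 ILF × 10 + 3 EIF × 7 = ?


UFP = EI*4 + EO*5 + EQ*4 + ILF*10 + EIF*7
UFP = 13*4 + 9*5 + 3*4 + 8*10 + 3*7
UFP = 52 + 45 + 12 + 80 + 21
UFP = 210

210


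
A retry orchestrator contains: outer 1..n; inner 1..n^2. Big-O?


Reasoning: n times n^2
Complexity: O(n^3)

O(n^3)


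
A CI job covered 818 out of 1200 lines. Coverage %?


Coverage = covered / total * 100
Coverage = 818 / 1200 * 100
Coverage = 68.17%

68.17%


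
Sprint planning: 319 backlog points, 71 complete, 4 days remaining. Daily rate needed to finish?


Formula: Required rate = Remaining points / Days left
Remaining = 319 - 71 = 248 points
Required rate = 248 / 4 = 62.0 points/day

62.0 points/day


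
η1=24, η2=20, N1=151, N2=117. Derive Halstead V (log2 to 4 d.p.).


Formula: V = N * log2(η), where N = N1 + N2 and η = η1 + η2
η = 24 + 20 = 44
N = 151 + 117 = 268
log2(44) ≈ 5.4594
V = 268 * 5.4594 = 1463.12

1463.12


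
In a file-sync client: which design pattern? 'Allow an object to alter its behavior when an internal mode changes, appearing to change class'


This matches the State pattern

State


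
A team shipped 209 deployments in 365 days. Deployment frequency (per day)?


Formula: deployments per day = releases / days
= 209 / 365
= 0.573 deploys/day
(equivalently, 4.01 deploys/week)

0.573 deploys/day


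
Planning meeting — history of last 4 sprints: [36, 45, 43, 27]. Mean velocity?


Formula: Avg velocity = Total points / Number of sprints
Points: [36, 45, 43, 27]
Sum = 36 + 45 + 43 + 27 = 151
Avg velocity = 151 / 4 = 37.75 points/sprint

37.75 points/sprint


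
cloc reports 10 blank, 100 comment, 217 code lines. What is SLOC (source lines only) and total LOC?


Total LOC = blank + comment + code
Total LOC = 10 + 100 + 217 = 327
SLOC (source only) = code = 217

Total LOC: 327, SLOC: 217


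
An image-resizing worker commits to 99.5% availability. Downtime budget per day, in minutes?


Formula: allowed downtime = period * (100 - SLA) / 100
Period (day) = 1440 minutes
Unavailability fraction = (100 - 99.5) / 100
Allowed downtime = 1440 * (100 - 99.5) / 100
Allowed downtime = 7.2 minutes

7.2 minutes


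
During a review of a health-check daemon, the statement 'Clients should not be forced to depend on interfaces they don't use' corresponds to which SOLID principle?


This describes the Interface Segregation Principle (ISP)

Interface Segregation Principle (ISP)


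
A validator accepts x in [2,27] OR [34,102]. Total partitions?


Valid ranges: [2,27] and [34,102]
Class 1: x < 2 — invalid
Class 2: 2 ≤ x ≤ 27 — valid
Class 3: 27 < x < 34 — invalid (gap between ranges)
Class 4: 34 ≤ x ≤ 102 — valid
Class 5: x > 102 — invalid
Total equivalence classes: 5

5 equivalence classes


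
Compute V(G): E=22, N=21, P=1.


Formula: V(G) = E - N + 2P
V(G) = 22 - 21 + 2*1
V(G) = 1 + 2
V(G) = 3

3


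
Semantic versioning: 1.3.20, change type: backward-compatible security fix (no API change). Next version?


Current: 1.3.20
Change category: 'backward-compatible security fix (no API change)' → patch bump
SemVer rule: patch bump → increment PATCH (MAJOR and MINOR unchanged)
New: 1.3.21

1.3.21


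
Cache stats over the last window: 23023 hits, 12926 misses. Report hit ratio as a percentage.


Formula: hit rate = hits / (hits + misses) * 100
hit rate = 23023 / (23023 + 12926) * 100
hit rate = 23023 / 35949 * 100
hit rate = 64.04%

64.04%


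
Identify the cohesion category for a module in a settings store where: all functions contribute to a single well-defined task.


Reasoning: Best: single purpose
Type: Functional cohesion

Functional cohesion


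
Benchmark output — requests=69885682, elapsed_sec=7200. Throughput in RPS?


Formula: throughput = requests / seconds
throughput = 69885682 / 7200
throughput = 9706.34 requests/second

9706.34 requests/second


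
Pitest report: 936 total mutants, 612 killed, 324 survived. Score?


Mutation score = killed / total * 100
Mutation score = 612 / 936 * 100
Mutation score = 65.38%

65.38%


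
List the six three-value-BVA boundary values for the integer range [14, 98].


Range: [14, 98]
Boundaries: just below min, min, min+1, max-1, max, just above max
Values: [13, 14, 15, 97, 98, 99]

[13, 14, 15, 97, 98, 99]


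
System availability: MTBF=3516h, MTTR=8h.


Availability = MTBF / (MTBF + MTTR)
Availability = 3516 / (3516 + 8)
Availability = 3516 / 3524
Availability = 99.773%

99.773%


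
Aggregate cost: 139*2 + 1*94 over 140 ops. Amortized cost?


Formula: Amortized cost = Total cost / Operations
Total cost = (139 * 2) + (1 * 94)
Total cost = 278 + 94 = 372
Amortized = 372 / 140 = 2.6571

2.6571


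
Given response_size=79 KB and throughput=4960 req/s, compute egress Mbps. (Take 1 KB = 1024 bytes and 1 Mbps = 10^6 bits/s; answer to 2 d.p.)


Formula: Mbps = payload_bytes * RPS * 8 / 1e6
Payload per request = 79 KB = 79 * 1024 = 80896 bytes
Total bytes/sec = 80896 * 4960 = 401244160
Total bits/sec = 401244160 * 8 = 3209953280
Mbps = 3209953280 / 1e6 = 3209.95

3209.95 Mbps


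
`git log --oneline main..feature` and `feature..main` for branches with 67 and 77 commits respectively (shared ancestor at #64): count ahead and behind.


Common ancestor: commit #64
feature commits after divergence: 67 - 64 = 3
main commits after divergence: 77 - 64 = 13
feature is 3 commits ahead of main
main is 13 commits ahead of feature

feature ahead: 3, main ahead: 13


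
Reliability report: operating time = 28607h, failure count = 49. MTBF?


Formula: MTBF = Total operating time / Number of failures
MTBF = 28607 / 49
MTBF = 583.82 hours

583.82 hours


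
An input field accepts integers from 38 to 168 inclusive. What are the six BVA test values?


Range: [38, 168]
Boundaries: just below min, min, min+1, max-1, max, just above max
Values: [37, 38, 39, 167, 168, 169]

[37, 38, 39, 167, 168, 169]


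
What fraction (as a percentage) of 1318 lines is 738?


Coverage = covered / total * 100
Coverage = 738 / 1318 * 100
Coverage = 55.99%

55.99%


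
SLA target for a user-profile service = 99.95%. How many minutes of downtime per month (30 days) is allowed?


Formula: allowed downtime = period * (100 - SLA) / 100
Period (month (30 days)) = 43200 minutes
Unavailability fraction = (100 - 99.95) / 100
Allowed downtime = 43200 * (100 - 99.95) / 100
Allowed downtime = 21.6 minutes

21.6 minutes


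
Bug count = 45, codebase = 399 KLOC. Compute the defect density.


Defect density = defects / KLOC
Defect density = 45 / 399
Defect density = 0.113 defects/KLOC

0.113 defects/KLOC


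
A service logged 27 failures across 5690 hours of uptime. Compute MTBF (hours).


Formula: MTBF = Total operating time / Number of failures
MTBF = 5690 / 27
MTBF = 210.74 hours

210.74 hours


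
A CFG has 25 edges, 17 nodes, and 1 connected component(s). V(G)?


Formula: V(G) = E - N + 2P
V(G) = 25 - 17 + 2*1
V(G) = 8 + 2
V(G) = 10

10


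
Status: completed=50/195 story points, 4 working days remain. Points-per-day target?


Formula: Required rate = Remaining points / Days left
Remaining = 195 - 50 = 145 points
Required rate = 145 / 4 = 36.25 points/day

36.25 points/day


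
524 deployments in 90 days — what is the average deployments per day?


Formula: deployments per day = releases / days
= 524 / 90
= 5.822 deploys/day
(equivalently, 40.76 deploys/week)

5.822 deploys/day


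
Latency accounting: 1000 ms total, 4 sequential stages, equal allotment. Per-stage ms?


Formula: per_stage = total_budget / stages
per_stage = 1000 / 4
per_stage = 250.0 ms

250.0 ms


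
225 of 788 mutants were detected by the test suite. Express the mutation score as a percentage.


Mutation score = killed / total * 100
Mutation score = 225 / 788 * 100
Mutation score = 28.55%

28.55%


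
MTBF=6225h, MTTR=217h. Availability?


Availability = MTBF / (MTBF + MTTR)
Availability = 6225 / (6225 + 217)
Availability = 6225 / 6442
Availability = 96.6315%

96.6315%


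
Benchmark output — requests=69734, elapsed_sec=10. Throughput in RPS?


Formula: throughput = requests / seconds
throughput = 69734 / 10
throughput = 6973.4 requests/second

6973.4 requests/second


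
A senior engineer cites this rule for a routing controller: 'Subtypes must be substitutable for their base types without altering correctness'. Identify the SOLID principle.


This describes the Liskov Substitution Principle (LSP)

Liskov Substitution Principle (LSP)


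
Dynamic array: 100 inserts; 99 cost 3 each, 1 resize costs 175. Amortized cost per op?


Formula: Amortized cost = Total cost / Operations
Total cost = (99 * 3) + (1 * 175)
Total cost = 297 + 175 = 472
Amortized = 472 / 100 = 4.72

4.72


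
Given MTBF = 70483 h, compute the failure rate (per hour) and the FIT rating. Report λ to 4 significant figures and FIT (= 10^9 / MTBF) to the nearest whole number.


Formula: λ = 1 / MTBF; FIT = λ × 1e9 = 1e9 / MTBF
λ = 1 / 70483 ≈ 1.419e-05 failures/hour
FIT = 1e9 / 70483 ≈ 14188 failures per 1e9 hours (nearest whole number)

λ = 1.419e-05 /h, FIT = 14188


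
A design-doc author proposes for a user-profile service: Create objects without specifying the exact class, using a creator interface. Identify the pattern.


This matches the Factory Method pattern

Factory Method


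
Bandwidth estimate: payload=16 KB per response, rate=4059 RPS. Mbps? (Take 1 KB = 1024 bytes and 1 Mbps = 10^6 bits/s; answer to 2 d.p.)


Formula: Mbps = payload_bytes * RPS * 8 / 1e6
Payload per request = 16 KB = 16 * 1024 = 16384 bytes
Total bytes/sec = 16384 * 4059 = 66502656
Total bits/sec = 66502656 * 8 = 532021248
Mbps = 532021248 / 1e6 = 532.02

532.02 Mbps


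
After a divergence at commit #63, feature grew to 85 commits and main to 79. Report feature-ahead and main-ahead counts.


Common ancestor: commit #63
feature commits after divergence: 85 - 63 = 22
main commits after divergence: 79 - 63 = 16
feature is 22 commits ahead of main
main is 16 commits ahead of feature

feature ahead: 22, main ahead: 16


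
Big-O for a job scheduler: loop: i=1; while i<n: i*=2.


Reasoning: i doubles each step so iterations are log2(n)
Complexity: O(log n)

O(log n)


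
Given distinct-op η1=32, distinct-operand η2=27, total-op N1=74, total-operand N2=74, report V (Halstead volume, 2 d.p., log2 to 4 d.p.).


Formula: V = N * log2(η), where N = N1 + N2 and η = η1 + η2
η = 32 + 27 = 59
N = 74 + 74 = 148
log2(59) ≈ 5.8826
V = 148 * 5.8826 = 870.62

870.62


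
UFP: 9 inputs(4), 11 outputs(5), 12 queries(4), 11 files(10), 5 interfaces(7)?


UFP = EI*4 + EO*5 + EQ*4 + ILF*10 + EIF*7
UFP = 9*4 + 11*5 + 12*4 + 11*10 + 5*7
UFP = 36 + 55 + 48 + 110 + 35
UFP = 284

284


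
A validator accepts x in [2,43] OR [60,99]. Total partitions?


Valid ranges: [2,43] and [60,99]
Class 1: x < 2 — invalid
Class 2: 2 ≤ x ≤ 43 — valid
Class 3: 43 < x < 60 — invalid (gap between ranges)
Class 4: 60 ≤ x ≤ 99 — valid
Class 5: x > 99 — invalid
Total equivalence classes: 5

5 equivalence classes


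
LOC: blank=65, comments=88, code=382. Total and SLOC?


Total LOC = blank + comment + code
Total LOC = 65 + 88 + 382 = 535
SLOC (source only) = code = 382

Total LOC: 535, SLOC: 382


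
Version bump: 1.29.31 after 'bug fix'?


Current: 1.29.31
Change category: 'bug fix' → patch bump
SemVer rule: patch bump → increment PATCH (MAJOR and MINOR unchanged)
New: 1.29.32

1.29.32


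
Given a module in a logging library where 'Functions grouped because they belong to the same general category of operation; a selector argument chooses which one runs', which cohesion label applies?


Reasoning: Grouped by category of activity, not by data or sequence
Type: Logical cohesion

Logical cohesion


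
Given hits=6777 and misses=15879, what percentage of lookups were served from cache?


Formula: hit rate = hits / (hits + misses) * 100
hit rate = 6777 / (6777 + 15879) * 100
hit rate = 6777 / 22656 * 100
hit rate = 29.91%

29.91%


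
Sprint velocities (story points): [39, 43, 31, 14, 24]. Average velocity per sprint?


Formula: Avg velocity = Total points / Number of sprints
Points: [39, 43, 31, 14, 24]
Sum = 39 + 43 + 31 + 14 + 24 = 151
Avg velocity = 151 / 5 = 30.2 points/sprint

30.2 points/sprint


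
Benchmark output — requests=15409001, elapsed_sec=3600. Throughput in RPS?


Formula: throughput = requests / seconds
throughput = 15409001 / 3600
throughput = 4280.28 requests/second

4280.28 requests/second


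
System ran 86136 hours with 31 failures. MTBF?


Formula: MTBF = Total operating time / Number of failures
MTBF = 86136 / 31
MTBF = 2778.58 hours

2778.58 hours


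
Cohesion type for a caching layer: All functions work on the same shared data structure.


Reasoning: Functions share data
Type: Communicational cohesion

Communicational cohesion


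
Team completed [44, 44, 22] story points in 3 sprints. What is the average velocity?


Formula: Avg velocity = Total points / Number of sprints
Points: [44, 44, 22]
Sum = 44 + 44 + 22 = 110
Avg velocity = 110 / 3 = 36.67 points/sprint

36.67 points/sprint


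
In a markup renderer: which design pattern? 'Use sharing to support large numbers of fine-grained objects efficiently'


This matches the Flyweight pattern

Flyweight


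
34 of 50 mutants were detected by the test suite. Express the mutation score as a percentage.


Mutation score = killed / total * 100
Mutation score = 34 / 50 * 100
Mutation score = 68.0%

68.0%


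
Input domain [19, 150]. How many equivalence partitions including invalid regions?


Valid range: [19, 150]
Class 1: x < 19 — invalid
Class 2: 19 ≤ x ≤ 150 — valid
Class 3: x > 150 — invalid
Total equivalence classes: 3

3 equivalence classes


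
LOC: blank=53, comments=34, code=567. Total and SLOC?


Total LOC = blank + comment + code
Total LOC = 53 + 34 + 567 = 654
SLOC (source only) = code = 567

Total LOC: 654, SLOC: 567


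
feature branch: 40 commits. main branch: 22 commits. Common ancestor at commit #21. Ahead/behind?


Common ancestor: commit #21
feature commits after divergence: 40 - 21 = 19
main commits after divergence: 22 - 21 = 1
feature is 19 commits ahead of main
main is 1 commits ahead of feature

feature ahead: 19, main ahead: 1


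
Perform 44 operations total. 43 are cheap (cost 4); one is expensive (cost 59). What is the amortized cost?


Formula: Amortized cost = Total cost / Operations
Total cost = (43 * 4) + (1 * 59)
Total cost = 172 + 59 = 231
Amortized = 231 / 44 = 5.25

5.25


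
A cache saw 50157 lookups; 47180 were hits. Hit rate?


Formula: hit rate = hits / (hits + misses) * 100
hit rate = 47180 / (47180 + 2977) * 100
hit rate = 47180 / 50157 * 100
hit rate = 94.06%

94.06%


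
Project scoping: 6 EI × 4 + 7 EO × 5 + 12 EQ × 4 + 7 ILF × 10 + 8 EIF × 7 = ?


UFP = EI*4 + EO*5 + EQ*4 + ILF*10 + EIF*7
UFP = 6*4 + 7*5 + 12*4 + 7*10 + 8*7
UFP = 24 + 35 + 48 + 70 + 56
UFP = 233

233


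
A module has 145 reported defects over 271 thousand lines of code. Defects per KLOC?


Defect density = defects / KLOC
Defect density = 145 / 271
Defect density = 0.535 defects/KLOC

0.535 defects/KLOC


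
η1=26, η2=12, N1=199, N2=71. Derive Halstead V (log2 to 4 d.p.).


Formula: V = N * log2(η), where N = N1 + N2 and η = η1 + η2
η = 26 + 12 = 38
N = 199 + 71 = 270
log2(38) ≈ 5.2479
V = 270 * 5.2479 = 1416.93

1416.93


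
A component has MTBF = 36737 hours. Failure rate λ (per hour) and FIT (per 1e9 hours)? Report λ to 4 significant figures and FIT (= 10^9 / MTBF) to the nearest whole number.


Formula: λ = 1 / MTBF; FIT = λ × 1e9 = 1e9 / MTBF
λ = 1 / 36737 ≈ 2.722e-05 failures/hour
FIT = 1e9 / 36737 ≈ 27221 failures per 1e9 hours (nearest whole number)

λ = 2.722e-05 /h, FIT = 27221


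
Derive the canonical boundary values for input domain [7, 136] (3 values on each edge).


Range: [7, 136]
Boundaries: just below min, min, min+1, max-1, max, just above max
Values: [6, 7, 8, 135, 136, 137]

[6, 7, 8, 135, 136, 137]


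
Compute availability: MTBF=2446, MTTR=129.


Availability = MTBF / (MTBF + MTTR)
Availability = 2446 / (2446 + 129)
Availability = 2446 / 2575
Availability = 94.9903%

94.9903%


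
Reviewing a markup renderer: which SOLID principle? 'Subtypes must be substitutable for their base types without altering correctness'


This describes the Liskov Substitution Principle (LSP)

Liskov Substitution Principle (LSP)


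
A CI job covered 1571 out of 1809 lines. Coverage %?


Coverage = covered / total * 100
Coverage = 1571 / 1809 * 100
Coverage = 86.84%

86.84%


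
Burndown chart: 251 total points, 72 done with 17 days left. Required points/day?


Formula: Required rate = Remaining points / Days left
Remaining = 251 - 72 = 179 points
Required rate = 179 / 17 = 10.53 points/day

10.53 points/day


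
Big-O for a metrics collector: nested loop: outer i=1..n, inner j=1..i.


Reasoning: triangle: n(n+1)/2 ~ n^2/2
Complexity: O(n^2)

O(n^2)


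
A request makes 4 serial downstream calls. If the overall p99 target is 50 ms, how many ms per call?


Formula: per_stage = total_budget / stages
per_stage = 50 / 4
per_stage = 12.5 ms

12.5 ms


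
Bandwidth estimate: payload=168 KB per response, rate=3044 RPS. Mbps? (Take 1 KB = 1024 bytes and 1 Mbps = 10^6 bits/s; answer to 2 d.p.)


Formula: Mbps = payload_bytes * RPS * 8 / 1e6
Payload per request = 168 KB = 168 * 1024 = 172032 bytes
Total bytes/sec = 172032 * 3044 = 523665408
Total bits/sec = 523665408 * 8 = 4189323264
Mbps = 4189323264 / 1e6 = 4189.32

4189.32 Mbps


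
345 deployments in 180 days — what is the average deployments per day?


Formula: deployments per day = releases / days
= 345 / 180
= 1.917 deploys/day
(equivalently, 13.42 deploys/week)

1.917 deploys/day


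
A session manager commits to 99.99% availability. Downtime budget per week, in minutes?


Formula: allowed downtime = period * (100 - SLA) / 100
Period (week) = 10080 minutes
Unavailability fraction = (100 - 99.99) / 100
Allowed downtime = 10080 * (100 - 99.99) / 100
Allowed downtime = 1.008 minutes

1.008 minutes


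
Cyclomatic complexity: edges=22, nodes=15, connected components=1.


Formula: V(G) = E - N + 2P
V(G) = 22 - 15 + 2*1
V(G) = 7 + 2
V(G) = 9

9


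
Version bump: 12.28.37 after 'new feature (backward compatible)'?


Current: 12.28.37
Change category: 'new feature (backward compatible)' → minor bump
SemVer rule: minor bump → increment MINOR, reset PATCH to 0 (MAJOR unchanged)
New: 12.29.0

12.29.0


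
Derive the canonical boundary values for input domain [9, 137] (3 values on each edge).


Range: [9, 137]
Boundaries: just below min, min, min+1, max-1, max, just above max
Values: [8, 9, 10, 136, 137, 138]

[8, 9, 10, 136, 137, 138]


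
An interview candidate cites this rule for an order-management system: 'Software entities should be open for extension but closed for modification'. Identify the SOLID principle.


This describes the Open/Closed Principle (OCP)

Open/Closed Principle (OCP)


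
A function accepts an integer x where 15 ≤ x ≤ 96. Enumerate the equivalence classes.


Valid range: [15, 96]
Class 1: x < 15 — invalid
Class 2: 15 ≤ x ≤ 96 — valid
Class 3: x > 96 — invalid
Total equivalence classes: 3

3 equivalence classes


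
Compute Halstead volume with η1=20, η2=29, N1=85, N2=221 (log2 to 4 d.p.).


Formula: V = N * log2(η), where N = N1 + N2 and η = η1 + η2
η = 20 + 29 = 49
N = 85 + 221 = 306
log2(49) ≈ 5.6147
V = 306 * 5.6147 = 1718.10

1718.10


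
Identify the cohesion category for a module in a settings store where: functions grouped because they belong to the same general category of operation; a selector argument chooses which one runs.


Reasoning: Grouped by category of activity, not by data or sequence
Type: Logical cohesion

Logical cohesion


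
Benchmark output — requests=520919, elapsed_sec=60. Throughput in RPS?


Formula: throughput = requests / seconds
throughput = 520919 / 60
throughput = 8681.98 requests/second

8681.98 requests/second


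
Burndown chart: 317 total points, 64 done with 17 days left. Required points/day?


Formula: Required rate = Remaining points / Days left
Remaining = 317 - 64 = 253 points
Required rate = 253 / 17 = 14.88 points/day

14.88 points/day


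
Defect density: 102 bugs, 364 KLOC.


Defect density = defects / KLOC
Defect density = 102 / 364
Defect density = 0.28 defects/KLOC

0.28 defects/KLOC


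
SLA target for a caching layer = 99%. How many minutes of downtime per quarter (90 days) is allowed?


Formula: allowed downtime = period * (100 - SLA) / 100
Period (quarter (90 days)) = 129600 minutes
Unavailability fraction = (100 - 99.0) / 100
Allowed downtime = 129600 * (100 - 99.0) / 100
Allowed downtime = 1296.0 minutes

1296.0 minutes


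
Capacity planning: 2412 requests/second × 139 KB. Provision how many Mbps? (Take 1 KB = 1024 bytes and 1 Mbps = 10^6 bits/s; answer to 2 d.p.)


Formula: Mbps = payload_bytes * RPS * 8 / 1e6
Payload per request = 139 KB = 139 * 1024 = 142336 bytes
Total bytes/sec = 142336 * 2412 = 343314432
Total bits/sec = 343314432 * 8 = 2746515456
Mbps = 2746515456 / 1e6 = 2746.52

2746.52 Mbps


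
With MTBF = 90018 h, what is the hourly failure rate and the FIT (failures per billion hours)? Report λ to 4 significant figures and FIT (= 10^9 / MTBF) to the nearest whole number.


Formula: λ = 1 / MTBF; FIT = λ × 1e9 = 1e9 / MTBF
λ = 1 / 90018 ≈ 1.111e-05 failures/hour
FIT = 1e9 / 90018 ≈ 11109 failures per 1e9 hours (nearest whole number)

λ = 1.111e-05 /h, FIT = 11109


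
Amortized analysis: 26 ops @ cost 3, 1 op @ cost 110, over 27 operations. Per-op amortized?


Formula: Amortized cost = Total cost / Operations
Total cost = (26 * 3) + (1 * 110)
Total cost = 78 + 110 = 188
Amortized = 188 / 27 = 6.963

6.963


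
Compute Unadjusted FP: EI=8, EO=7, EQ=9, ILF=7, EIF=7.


UFP = EI*4 + EO*5 + EQ*4 + ILF*10 + EIF*7
UFP = 8*4 + 7*5 + 9*4 + 7*10 + 7*7
UFP = 32 + 35 + 36 + 70 + 49
UFP = 222

222


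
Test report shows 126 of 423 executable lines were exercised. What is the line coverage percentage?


Coverage = covered / total * 100
Coverage = 126 / 423 * 100
Coverage = 29.79%

29.79%


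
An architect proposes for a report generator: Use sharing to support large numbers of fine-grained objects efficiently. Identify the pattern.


This matches the Flyweight pattern

Flyweight


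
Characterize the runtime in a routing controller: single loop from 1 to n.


Reasoning: one pass through n items
Complexity: O(n)

O(n)


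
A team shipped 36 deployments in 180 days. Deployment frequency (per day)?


Formula: deployments per day = releases / days
= 36 / 180
= 0.2 deploys/day
(equivalently, 1.4 deploys/week)

0.2 deploys/day


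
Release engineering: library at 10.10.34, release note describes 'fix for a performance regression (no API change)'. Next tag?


Current: 10.10.34
Change category: 'fix for a performance regression (no API change)' → patch bump
SemVer rule: patch bump → increment PATCH (MAJOR and MINOR unchanged)
New: 10.10.35

10.10.35


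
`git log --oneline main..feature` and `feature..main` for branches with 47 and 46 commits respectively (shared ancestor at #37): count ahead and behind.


Common ancestor: commit #37
feature commits after divergence: 47 - 37 = 10
main commits after divergence: 46 - 37 = 9
feature is 10 commits ahead of main
main is 9 commits ahead of feature

feature ahead: 10, main ahead: 9


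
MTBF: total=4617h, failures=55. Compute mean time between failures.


Formula: MTBF = Total operating time / Number of failures
MTBF = 4617 / 55
MTBF = 83.95 hours

83.95 hours


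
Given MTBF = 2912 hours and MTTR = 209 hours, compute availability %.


Availability = MTBF / (MTBF + MTTR)
Availability = 2912 / (2912 + 209)
Availability = 2912 / 3121
Availability = 93.3034%

93.3034%


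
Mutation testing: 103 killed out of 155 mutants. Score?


Mutation score = killed / total * 100
Mutation score = 103 / 155 * 100
Mutation score = 66.45%

66.45%


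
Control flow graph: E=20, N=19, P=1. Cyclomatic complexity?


Formula: V(G) = E - N + 2P
V(G) = 20 - 19 + 2*1
V(G) = 1 + 2
V(G) = 3

3


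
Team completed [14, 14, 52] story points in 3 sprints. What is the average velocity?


Formula: Avg velocity = Total points / Number of sprints
Points: [14, 14, 52]
Sum = 14 + 14 + 52 = 80
Avg velocity = 80 / 3 = 26.67 points/sprint

26.67 points/sprint


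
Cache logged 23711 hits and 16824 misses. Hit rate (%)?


Formula: hit rate = hits / (hits + misses) * 100
hit rate = 23711 / (23711 + 16824) * 100
hit rate = 23711 / 40535 * 100
hit rate = 58.5%

58.5%


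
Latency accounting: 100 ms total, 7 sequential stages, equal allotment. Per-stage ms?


Formula: per_stage = total_budget / stages
per_stage = 100 / 7
per_stage = 14.29 ms

14.29 ms


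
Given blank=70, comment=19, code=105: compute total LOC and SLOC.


Total LOC = blank + comment + code
Total LOC = 70 + 19 + 105 = 194
SLOC (source only) = code = 105

Total LOC: 194, SLOC: 105


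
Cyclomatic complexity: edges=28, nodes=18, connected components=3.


Formula: V(G) = E - N + 2P
V(G) = 28 - 18 + 2*3
V(G) = 10 + 6
V(G) = 16

16


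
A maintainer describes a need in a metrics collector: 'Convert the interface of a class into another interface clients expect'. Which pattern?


This matches the Adapter pattern

Adapter


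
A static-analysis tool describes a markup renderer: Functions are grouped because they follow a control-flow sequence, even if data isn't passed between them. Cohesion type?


Reasoning: Grouped by order of execution within a routine, not by data flow
Type: Procedural cohesion

Procedural cohesion
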